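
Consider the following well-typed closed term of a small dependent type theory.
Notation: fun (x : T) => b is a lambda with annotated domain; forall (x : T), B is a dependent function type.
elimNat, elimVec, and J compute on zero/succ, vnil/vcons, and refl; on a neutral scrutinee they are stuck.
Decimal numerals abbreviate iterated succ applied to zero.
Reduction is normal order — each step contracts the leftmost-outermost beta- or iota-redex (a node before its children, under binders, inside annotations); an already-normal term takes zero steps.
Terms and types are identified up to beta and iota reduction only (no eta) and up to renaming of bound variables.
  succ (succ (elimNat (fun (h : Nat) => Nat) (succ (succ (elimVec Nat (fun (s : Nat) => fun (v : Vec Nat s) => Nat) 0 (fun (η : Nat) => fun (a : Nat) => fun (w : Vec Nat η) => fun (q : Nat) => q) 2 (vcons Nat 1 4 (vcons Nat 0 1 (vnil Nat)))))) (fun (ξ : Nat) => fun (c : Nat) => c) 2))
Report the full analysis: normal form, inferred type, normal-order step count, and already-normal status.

resulting normal form:
  4
the term's type:
  Nat
reduction steps (normal order): 18
term was already normal: no
first redex: an elimNat iota-redex


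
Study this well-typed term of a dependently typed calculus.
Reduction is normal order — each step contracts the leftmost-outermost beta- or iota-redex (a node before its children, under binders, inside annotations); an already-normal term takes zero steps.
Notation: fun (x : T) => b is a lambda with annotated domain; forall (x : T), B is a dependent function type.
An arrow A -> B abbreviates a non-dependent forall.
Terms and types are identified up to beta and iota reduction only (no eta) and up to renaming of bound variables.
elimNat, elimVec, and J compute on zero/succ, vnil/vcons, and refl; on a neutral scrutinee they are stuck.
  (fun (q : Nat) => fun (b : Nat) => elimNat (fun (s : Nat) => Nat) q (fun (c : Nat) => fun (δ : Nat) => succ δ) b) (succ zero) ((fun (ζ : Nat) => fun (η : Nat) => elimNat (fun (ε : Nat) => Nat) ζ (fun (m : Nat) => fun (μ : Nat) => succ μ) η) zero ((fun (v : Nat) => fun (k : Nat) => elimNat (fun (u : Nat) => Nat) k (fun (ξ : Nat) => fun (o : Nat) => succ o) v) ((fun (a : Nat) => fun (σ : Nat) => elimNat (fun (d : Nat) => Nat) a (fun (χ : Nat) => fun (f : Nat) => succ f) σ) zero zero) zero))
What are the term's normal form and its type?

normal form:
  succ zero
type:
  Nat
observation: 12 normal-order steps separate the term from its normal form.


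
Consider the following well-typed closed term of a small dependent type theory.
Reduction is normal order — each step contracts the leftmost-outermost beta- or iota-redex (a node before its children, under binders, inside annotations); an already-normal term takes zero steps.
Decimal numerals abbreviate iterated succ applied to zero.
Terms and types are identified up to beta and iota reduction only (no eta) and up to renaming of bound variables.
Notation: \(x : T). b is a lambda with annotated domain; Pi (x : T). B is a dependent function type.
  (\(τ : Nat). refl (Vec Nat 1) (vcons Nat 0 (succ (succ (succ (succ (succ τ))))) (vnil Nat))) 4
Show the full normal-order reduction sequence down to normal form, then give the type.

normal-order reduction:
  (\(τ : Nat). refl (Vec Nat 1) (vcons Nat 0 (succ (succ (succ (succ (succ τ))))) (vnil Nat))) 4
  ~> refl (Vec Nat 1) (vcons Nat 0 9 (vnil Nat))
inferred type:
  Eq (Vec Nat 1) (vcons Nat 0 9 (vnil Nat)) (vcons Nat 0 9 (vnil Nat))


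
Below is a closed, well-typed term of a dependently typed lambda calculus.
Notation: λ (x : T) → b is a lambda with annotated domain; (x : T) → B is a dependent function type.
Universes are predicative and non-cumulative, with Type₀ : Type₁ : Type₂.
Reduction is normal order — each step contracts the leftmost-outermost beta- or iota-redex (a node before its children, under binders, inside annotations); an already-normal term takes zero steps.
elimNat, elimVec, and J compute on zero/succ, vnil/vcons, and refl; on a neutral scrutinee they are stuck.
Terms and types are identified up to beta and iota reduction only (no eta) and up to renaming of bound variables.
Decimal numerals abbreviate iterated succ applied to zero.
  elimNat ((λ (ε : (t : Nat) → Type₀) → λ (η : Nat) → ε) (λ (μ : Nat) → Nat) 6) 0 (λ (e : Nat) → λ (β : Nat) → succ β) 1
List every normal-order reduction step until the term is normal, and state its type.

normal-order reduction sequence:
  elimNat ((λ (ε : (t : Nat) → Type₀) → λ (η : Nat) → ε) (λ (μ : Nat) → Nat) 6) 0 (λ (e : Nat) → λ (β : Nat) → succ β) 1
  ~> (λ (ε : Nat) → λ (t : Nat) → succ t) 0 (elimNat ((λ (η : (μ : Nat) → Type₀) → λ (e : Nat) → η) (λ (β : Nat) → Nat) 6) 0 (λ (h : Nat) → λ (y : Nat) → succ y) 0)
  ~> (λ (ε : Nat) → succ ε) (elimNat ((λ (t : (η : Nat) → Type₀) → λ (μ : Nat) → t) (λ (e : Nat) → Nat) 6) 0 (λ (β : Nat) → λ (h : Nat) → succ h) 0)
  ~> succ (elimNat ((λ (ε : (t : Nat) → Type₀) → λ (η : Nat) → ε) (λ (μ : Nat) → Nat) 6) 0 (λ (e : Nat) → λ (β : Nat) → succ β) 0)
  ~> 1
type:
  Nat


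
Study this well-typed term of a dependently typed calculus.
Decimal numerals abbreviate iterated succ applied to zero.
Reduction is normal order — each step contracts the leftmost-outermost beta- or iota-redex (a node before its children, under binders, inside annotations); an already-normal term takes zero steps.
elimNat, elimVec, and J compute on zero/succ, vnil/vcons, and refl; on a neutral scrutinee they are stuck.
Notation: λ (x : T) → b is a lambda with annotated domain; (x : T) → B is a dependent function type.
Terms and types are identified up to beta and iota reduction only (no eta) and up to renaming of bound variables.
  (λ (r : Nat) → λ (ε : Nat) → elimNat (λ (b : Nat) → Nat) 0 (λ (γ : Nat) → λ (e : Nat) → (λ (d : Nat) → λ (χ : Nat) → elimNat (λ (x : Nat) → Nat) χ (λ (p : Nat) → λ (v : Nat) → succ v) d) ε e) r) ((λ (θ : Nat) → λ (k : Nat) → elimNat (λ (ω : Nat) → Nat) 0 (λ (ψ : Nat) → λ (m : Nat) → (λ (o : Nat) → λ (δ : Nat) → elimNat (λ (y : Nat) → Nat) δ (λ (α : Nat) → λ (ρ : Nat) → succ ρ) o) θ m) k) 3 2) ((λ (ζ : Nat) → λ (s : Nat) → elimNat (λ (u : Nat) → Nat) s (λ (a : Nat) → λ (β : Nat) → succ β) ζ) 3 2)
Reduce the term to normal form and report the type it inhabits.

reduced normal form:
  30
the term's type:
  Nat


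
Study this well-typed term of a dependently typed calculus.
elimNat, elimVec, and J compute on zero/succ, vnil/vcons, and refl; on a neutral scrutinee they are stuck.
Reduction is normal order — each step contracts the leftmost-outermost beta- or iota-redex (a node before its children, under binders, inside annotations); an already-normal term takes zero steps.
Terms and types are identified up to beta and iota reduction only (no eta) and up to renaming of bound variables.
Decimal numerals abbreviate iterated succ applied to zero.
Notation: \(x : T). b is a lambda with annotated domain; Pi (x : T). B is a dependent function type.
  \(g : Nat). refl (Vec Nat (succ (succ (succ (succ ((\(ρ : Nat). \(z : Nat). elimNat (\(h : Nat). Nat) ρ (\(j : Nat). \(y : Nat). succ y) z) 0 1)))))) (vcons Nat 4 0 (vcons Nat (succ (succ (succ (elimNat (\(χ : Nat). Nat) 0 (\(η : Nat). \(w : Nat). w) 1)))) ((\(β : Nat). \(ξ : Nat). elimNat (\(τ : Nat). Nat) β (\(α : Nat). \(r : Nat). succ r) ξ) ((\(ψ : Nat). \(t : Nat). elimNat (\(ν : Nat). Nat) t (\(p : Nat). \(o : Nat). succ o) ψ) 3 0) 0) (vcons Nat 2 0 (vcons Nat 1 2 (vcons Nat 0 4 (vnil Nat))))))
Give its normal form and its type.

normal form:
  \(g : Nat). refl (Vec Nat 5) (vcons Nat 4 0 (vcons Nat 3 3 (vcons Nat 2 0 (vcons Nat 1 2 (vcons Nat 0 4 (vnil Nat))))))
inferred type:
  Pi (g : Nat). Eq (Vec Nat 5) (vcons Nat 4 0 (vcons Nat 3 3 (vcons Nat 2 0 (vcons Nat 1 2 (vcons Nat 0 4 (vnil Nat)))))) (vcons Nat 4 0 (vcons Nat 3 3 (vcons Nat 2 0 (vcons Nat 1 2 (vcons Nat 0 4 (vnil Nat))))))


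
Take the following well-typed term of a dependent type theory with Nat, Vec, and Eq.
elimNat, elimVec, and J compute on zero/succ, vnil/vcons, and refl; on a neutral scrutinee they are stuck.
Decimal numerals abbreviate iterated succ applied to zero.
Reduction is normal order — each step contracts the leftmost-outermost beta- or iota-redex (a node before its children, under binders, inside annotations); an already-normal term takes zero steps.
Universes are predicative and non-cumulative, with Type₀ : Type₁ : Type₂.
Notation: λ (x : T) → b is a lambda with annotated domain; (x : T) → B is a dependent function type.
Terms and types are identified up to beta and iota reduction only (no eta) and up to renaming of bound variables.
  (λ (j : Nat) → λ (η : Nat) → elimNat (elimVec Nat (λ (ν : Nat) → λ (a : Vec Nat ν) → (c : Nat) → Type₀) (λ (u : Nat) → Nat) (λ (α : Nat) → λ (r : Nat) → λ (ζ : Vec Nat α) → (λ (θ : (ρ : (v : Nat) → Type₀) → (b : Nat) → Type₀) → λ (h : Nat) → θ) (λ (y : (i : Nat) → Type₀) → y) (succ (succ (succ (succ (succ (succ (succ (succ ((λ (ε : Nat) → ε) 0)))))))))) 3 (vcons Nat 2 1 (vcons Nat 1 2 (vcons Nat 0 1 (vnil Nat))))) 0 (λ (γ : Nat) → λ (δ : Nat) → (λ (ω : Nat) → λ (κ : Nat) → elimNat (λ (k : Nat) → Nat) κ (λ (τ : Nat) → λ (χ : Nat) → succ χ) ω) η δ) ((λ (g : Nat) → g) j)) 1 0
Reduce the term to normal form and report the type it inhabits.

normal form:
  0
the term's type:
  Nat
observation: 32 normal-order steps separate the term from its normal form.


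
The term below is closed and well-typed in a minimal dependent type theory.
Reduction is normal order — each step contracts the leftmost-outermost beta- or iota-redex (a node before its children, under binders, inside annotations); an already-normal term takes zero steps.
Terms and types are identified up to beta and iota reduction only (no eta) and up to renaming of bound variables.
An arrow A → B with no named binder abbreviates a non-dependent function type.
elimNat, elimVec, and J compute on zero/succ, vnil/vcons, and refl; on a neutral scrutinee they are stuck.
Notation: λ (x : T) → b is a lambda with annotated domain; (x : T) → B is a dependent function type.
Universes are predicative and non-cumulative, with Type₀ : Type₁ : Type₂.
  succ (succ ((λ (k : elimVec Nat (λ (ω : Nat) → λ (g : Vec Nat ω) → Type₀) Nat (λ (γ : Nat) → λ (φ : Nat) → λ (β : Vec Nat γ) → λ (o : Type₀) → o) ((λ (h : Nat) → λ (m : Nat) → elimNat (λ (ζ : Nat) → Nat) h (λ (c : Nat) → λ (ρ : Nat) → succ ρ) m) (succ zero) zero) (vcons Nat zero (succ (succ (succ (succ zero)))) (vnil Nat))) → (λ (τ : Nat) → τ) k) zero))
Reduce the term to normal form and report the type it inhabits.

reduced normal form:
  succ (succ zero)
the term's type:
  Nat
observation: the term reaches its normal form after 2 normal-order steps.


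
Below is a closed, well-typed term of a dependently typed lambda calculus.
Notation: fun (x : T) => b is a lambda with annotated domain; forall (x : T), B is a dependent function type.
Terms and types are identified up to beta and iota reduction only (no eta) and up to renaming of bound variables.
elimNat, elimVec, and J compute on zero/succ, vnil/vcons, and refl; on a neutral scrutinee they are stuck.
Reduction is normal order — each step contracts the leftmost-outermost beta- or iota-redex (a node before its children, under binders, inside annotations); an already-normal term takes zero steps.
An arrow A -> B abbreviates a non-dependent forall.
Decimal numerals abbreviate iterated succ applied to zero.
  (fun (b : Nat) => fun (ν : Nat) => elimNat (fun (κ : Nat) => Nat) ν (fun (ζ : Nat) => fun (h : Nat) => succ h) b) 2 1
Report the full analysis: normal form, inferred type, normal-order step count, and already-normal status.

resulting normal form:
  3
the term's type:
  Nat
steps to reach normal form (normal order): 9
started in normal form: no
first contracted redex: a beta-redex


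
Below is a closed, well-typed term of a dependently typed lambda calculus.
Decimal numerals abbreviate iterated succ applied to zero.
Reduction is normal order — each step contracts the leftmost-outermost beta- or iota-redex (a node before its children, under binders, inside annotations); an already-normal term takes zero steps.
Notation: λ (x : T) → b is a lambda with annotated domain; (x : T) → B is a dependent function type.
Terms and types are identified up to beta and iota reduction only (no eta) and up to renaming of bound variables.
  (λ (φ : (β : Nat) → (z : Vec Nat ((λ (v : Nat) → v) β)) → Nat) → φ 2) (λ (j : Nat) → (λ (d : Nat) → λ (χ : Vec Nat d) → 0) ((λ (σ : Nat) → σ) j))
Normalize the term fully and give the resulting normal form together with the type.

normal form:
  λ (φ : Vec Nat 2) → 0
type:
  (φ : Vec Nat 2) → Nat


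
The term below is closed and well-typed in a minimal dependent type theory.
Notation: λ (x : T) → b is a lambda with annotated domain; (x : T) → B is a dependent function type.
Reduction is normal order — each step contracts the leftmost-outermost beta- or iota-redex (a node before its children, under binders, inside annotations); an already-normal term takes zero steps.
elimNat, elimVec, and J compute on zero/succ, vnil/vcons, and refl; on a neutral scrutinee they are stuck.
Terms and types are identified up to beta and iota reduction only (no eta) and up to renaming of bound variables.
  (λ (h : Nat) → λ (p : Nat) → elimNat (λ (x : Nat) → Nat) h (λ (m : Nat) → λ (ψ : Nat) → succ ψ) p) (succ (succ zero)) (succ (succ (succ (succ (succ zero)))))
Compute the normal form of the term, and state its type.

resulting normal form:
  succ (succ (succ (succ (succ (succ (succ zero))))))
the term's type:
  Nat


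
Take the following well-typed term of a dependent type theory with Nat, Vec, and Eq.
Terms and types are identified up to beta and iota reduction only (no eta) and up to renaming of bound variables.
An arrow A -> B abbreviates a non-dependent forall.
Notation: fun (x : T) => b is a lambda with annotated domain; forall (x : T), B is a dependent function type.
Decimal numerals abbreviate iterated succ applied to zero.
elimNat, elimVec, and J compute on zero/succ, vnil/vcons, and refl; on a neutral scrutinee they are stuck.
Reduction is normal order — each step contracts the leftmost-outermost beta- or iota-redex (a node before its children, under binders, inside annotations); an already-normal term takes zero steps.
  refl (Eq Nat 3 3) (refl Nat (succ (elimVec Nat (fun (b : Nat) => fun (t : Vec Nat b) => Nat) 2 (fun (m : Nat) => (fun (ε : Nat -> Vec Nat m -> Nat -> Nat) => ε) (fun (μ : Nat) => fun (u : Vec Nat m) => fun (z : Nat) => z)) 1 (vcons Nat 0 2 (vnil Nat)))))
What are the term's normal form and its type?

normal form:
  refl (Eq Nat 3 3) (refl Nat 3)
the term's type:
  Eq (Eq Nat 3 3) (refl Nat 3) (refl Nat 3)


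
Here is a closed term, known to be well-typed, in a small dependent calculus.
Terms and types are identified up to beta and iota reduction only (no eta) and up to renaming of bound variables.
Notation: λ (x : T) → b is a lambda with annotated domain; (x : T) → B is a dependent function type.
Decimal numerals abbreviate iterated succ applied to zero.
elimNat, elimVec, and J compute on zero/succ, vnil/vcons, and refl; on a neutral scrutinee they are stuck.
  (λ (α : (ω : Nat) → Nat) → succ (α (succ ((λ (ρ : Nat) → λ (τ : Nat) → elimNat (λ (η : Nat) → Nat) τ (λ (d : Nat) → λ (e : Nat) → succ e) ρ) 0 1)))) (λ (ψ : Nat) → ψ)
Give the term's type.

the term's type:
  Nat


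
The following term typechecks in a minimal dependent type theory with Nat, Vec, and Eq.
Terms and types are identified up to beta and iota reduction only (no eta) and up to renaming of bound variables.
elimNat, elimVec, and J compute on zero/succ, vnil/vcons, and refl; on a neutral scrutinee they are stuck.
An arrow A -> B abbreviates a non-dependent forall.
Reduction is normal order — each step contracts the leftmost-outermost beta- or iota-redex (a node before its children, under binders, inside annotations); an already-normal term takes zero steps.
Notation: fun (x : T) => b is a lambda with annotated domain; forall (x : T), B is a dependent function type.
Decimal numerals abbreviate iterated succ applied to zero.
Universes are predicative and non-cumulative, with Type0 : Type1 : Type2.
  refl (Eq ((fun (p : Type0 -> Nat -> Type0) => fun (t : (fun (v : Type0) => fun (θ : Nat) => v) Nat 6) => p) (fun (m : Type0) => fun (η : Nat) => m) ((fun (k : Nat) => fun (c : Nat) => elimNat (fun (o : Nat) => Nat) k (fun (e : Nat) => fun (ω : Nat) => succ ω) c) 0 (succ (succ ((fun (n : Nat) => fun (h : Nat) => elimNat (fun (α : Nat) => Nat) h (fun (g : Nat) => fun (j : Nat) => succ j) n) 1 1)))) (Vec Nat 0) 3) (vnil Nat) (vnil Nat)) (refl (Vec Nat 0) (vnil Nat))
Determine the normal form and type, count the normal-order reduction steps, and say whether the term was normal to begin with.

reduced normal form:
  refl (Eq (Vec Nat 0) (vnil Nat) (vnil Nat)) (refl (Vec Nat 0) (vnil Nat))
the term's type:
  Eq (Eq (Vec Nat 0) (vnil Nat) (vnil Nat)) (refl (Vec Nat 0) (vnil Nat)) (refl (Vec Nat 0) (vnil Nat))
reduction steps (normal order): 4
term was already normal: no
first redex: a beta-redex


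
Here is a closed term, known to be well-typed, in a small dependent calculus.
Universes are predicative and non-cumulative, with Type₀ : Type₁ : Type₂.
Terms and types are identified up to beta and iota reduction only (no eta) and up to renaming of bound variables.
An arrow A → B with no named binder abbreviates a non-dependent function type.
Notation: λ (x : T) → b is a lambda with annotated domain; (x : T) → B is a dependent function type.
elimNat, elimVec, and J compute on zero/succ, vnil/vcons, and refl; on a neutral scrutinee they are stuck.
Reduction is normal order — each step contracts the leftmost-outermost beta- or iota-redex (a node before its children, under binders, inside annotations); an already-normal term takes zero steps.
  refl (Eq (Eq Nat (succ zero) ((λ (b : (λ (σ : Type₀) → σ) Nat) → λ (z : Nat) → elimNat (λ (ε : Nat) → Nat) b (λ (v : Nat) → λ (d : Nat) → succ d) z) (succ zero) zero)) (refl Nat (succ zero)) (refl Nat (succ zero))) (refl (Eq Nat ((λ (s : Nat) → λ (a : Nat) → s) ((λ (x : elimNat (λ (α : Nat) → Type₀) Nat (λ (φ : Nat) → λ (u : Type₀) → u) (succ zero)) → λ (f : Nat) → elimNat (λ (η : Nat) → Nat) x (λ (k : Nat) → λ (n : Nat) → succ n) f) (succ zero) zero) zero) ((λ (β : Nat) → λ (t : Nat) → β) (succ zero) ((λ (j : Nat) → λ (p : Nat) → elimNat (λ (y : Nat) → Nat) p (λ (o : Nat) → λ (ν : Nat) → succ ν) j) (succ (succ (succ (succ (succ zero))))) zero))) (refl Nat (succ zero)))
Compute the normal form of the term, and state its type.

reduced normal form:
  refl (Eq (Eq Nat (succ zero) (succ zero)) (refl Nat (succ zero)) (refl Nat (succ zero))) (refl (Eq Nat (succ zero) (succ zero)) (refl Nat (succ zero)))
the term's type:
  Eq (Eq (Eq Nat (succ zero) (succ zero)) (refl Nat (succ zero)) (refl Nat (succ zero))) (refl (Eq Nat (succ zero) (succ zero)) (refl Nat (succ zero))) (refl (Eq Nat (succ zero) (succ zero)) (refl Nat (succ zero)))
observation: the term reaches its normal form after 10 normal-order steps.


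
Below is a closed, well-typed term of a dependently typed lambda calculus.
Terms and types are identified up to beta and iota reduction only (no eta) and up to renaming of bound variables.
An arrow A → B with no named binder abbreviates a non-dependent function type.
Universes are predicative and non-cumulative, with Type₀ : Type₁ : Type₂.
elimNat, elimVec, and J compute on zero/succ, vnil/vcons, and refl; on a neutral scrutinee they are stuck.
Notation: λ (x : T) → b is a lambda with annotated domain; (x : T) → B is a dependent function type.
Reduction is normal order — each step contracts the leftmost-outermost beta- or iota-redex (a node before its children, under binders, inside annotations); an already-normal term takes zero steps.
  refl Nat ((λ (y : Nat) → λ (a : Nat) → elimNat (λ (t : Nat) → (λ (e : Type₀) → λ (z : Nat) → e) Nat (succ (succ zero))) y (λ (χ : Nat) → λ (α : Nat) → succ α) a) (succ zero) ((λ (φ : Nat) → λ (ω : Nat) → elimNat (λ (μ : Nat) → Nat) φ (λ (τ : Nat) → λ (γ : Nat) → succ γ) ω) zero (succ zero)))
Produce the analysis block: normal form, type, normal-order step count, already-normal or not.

reduced normal form:
  refl Nat (succ (succ zero))
type:
  Eq Nat (succ (succ zero)) (succ (succ zero))
normal-order step count: 14
started in normal form: no
first contracted redex: a beta-redex


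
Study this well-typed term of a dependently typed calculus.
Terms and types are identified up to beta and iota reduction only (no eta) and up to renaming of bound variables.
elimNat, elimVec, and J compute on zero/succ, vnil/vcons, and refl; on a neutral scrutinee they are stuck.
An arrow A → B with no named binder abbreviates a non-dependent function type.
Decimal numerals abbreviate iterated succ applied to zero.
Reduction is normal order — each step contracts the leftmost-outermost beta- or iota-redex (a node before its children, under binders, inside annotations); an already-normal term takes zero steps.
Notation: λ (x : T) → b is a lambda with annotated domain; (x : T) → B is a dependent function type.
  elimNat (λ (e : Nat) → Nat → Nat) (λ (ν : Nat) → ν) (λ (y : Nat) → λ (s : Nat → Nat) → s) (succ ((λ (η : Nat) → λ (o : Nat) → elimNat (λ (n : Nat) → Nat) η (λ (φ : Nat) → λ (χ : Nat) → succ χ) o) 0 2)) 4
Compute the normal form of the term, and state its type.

resulting normal form:
  4
inferred type:
  Nat
observation: the term reaches its normal form after 20 normal-order steps.


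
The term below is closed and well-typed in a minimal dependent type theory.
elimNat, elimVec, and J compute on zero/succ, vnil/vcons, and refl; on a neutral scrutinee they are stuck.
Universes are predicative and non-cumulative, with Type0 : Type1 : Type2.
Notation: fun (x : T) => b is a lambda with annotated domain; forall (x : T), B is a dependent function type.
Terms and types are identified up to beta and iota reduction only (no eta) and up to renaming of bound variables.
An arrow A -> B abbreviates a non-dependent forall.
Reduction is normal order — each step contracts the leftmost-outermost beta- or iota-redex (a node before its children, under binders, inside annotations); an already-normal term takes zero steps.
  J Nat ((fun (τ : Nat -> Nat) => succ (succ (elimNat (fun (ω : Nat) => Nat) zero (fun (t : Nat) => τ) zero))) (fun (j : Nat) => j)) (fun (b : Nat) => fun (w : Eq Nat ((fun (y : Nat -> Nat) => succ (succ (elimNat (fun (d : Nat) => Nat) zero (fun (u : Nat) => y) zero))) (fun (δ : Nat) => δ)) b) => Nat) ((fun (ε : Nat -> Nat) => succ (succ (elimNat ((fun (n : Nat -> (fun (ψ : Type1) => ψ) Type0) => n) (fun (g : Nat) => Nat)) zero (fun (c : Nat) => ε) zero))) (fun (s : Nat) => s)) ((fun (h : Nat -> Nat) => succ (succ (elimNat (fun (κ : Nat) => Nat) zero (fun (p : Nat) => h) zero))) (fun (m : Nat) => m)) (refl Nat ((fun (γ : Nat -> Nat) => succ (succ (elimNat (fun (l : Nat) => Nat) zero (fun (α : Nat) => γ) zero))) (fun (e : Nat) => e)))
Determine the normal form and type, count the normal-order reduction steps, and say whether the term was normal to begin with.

normal form:
  succ (succ zero)
type:
  Nat
steps to reach normal form (normal order): 3
started in normal form: no
first contracted redex: a J iota-redex


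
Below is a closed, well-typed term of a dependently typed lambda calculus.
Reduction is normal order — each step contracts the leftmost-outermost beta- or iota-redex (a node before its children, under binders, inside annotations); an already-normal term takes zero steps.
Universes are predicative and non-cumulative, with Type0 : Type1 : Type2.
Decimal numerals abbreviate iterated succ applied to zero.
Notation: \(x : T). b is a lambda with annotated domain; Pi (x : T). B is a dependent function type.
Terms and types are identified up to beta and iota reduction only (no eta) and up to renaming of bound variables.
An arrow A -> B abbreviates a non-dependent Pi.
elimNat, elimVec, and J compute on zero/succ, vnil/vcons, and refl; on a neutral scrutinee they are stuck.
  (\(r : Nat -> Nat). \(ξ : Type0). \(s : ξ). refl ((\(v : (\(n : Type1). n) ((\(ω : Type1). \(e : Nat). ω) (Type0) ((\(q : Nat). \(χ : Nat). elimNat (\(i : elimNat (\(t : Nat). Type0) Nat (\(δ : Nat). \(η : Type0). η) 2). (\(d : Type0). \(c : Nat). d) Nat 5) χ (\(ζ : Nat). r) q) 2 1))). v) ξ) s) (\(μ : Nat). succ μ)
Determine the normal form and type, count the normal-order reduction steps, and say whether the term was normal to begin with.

normal form:
  \(r : Type0). \(ξ : r). refl r ξ
the term's type:
  Pi (r : Type0). Pi (ξ : r). Eq r ξ ξ
steps to reach normal form (normal order): 2
started in normal form: no
first redex: a beta-redex


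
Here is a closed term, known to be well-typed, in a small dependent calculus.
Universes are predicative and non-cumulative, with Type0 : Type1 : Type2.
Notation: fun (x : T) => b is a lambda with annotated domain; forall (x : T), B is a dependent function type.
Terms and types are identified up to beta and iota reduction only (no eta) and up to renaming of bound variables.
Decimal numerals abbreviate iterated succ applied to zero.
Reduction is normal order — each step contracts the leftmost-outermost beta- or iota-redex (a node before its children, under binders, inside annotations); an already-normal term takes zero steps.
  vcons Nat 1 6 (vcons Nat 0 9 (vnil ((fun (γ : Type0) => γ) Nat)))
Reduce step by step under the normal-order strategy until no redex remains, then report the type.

normal-order reduction sequence:
  vcons Nat 1 6 (vcons Nat 0 9 (vnil ((fun (γ : Type0) => γ) Nat)))
  ~> vcons Nat 1 6 (vcons Nat 0 9 (vnil Nat))
type:
  Vec Nat 2


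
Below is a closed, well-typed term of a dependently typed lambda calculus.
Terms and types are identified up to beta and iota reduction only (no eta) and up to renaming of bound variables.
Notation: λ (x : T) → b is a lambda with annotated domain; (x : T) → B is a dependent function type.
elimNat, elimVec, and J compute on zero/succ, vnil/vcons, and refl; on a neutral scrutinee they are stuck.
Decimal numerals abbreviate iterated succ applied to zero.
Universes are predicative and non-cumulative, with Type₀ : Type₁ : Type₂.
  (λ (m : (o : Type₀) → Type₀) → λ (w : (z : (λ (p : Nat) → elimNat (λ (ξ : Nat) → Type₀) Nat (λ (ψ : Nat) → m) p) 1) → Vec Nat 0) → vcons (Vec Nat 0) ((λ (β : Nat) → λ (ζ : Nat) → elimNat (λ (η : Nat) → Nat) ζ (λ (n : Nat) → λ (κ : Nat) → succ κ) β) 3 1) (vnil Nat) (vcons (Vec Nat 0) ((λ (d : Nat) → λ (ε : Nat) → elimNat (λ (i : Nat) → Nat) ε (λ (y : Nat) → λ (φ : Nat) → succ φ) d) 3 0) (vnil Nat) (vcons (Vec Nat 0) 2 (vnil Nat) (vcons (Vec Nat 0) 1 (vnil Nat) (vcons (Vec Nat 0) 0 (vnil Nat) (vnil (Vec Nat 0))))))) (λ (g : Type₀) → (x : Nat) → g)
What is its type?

type:
  (m : (o : (w : Nat) → Nat) → Vec Nat 0) → Vec (Vec Nat 0) 5


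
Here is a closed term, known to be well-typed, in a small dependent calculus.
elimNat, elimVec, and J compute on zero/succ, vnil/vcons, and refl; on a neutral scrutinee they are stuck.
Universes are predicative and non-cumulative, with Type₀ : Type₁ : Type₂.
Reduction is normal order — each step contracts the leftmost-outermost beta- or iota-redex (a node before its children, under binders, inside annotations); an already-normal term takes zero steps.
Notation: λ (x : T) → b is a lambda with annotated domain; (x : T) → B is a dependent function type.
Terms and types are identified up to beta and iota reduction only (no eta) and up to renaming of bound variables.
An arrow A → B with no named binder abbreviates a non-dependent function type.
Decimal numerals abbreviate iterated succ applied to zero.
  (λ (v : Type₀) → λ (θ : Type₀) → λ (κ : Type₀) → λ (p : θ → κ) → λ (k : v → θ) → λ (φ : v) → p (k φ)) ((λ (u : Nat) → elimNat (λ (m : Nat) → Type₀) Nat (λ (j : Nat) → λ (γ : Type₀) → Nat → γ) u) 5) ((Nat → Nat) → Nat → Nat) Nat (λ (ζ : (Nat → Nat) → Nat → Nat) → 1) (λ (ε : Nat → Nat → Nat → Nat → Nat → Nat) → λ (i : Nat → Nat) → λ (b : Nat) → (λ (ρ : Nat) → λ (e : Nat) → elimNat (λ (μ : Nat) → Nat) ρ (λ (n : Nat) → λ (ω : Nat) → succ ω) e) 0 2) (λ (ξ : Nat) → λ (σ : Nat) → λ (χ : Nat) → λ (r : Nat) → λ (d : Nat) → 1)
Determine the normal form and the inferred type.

resulting normal form:
  1
inferred type:
  Nat


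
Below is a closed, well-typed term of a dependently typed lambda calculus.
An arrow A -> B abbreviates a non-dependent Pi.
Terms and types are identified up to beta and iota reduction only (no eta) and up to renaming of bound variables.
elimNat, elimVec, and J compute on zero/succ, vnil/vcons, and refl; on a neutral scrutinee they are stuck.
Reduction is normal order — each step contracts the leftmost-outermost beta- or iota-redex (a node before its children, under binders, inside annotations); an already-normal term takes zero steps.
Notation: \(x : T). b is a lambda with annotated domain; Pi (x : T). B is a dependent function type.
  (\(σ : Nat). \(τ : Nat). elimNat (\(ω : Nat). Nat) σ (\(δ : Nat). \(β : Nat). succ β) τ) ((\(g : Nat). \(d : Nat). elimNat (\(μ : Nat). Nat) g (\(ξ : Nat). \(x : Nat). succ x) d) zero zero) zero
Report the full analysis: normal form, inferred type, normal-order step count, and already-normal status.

resulting normal form:
  zero
the term's type:
  Nat
steps to reach normal form (normal order): 6
already normal: no
first contracted redex: a beta-redex


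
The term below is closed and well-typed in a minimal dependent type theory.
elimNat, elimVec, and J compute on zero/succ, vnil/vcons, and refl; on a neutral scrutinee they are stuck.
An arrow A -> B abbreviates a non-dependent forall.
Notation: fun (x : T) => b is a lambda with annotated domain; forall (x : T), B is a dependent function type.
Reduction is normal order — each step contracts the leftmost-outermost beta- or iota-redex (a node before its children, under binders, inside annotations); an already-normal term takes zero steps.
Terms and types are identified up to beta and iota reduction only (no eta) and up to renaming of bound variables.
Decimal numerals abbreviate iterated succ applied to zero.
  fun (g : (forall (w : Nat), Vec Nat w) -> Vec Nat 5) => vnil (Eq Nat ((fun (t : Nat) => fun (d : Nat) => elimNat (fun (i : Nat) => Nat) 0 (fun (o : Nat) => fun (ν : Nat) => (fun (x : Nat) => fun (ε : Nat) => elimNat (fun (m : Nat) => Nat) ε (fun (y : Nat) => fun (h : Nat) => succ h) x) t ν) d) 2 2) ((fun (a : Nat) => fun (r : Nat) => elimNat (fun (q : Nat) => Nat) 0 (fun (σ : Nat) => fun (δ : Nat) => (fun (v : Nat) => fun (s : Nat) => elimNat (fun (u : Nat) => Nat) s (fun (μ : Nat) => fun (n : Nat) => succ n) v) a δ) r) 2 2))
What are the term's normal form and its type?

normal form:
  fun (g : (forall (w : Nat), Vec Nat w) -> Vec Nat 5) => vnil (Eq Nat 4 4)
the term's type:
  ((forall (g : Nat), Vec Nat g) -> Vec Nat 5) -> Vec (Eq Nat 4 4) 0
observation: 54 normal-order steps separate the term from its normal form.


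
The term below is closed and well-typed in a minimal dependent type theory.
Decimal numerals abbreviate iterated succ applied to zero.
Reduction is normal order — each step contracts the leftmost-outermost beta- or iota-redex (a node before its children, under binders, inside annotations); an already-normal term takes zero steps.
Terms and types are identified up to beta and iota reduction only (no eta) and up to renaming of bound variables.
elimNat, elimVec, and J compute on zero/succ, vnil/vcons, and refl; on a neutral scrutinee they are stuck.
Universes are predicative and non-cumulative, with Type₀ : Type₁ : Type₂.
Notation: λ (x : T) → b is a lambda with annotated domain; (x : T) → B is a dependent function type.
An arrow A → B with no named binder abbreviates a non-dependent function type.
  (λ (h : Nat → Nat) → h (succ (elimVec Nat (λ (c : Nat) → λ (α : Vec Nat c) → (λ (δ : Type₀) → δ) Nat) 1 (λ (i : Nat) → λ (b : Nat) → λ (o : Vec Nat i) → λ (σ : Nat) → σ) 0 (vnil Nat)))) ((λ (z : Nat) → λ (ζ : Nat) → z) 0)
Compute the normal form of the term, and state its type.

reduced normal form:
  0
the term's type:
  Nat


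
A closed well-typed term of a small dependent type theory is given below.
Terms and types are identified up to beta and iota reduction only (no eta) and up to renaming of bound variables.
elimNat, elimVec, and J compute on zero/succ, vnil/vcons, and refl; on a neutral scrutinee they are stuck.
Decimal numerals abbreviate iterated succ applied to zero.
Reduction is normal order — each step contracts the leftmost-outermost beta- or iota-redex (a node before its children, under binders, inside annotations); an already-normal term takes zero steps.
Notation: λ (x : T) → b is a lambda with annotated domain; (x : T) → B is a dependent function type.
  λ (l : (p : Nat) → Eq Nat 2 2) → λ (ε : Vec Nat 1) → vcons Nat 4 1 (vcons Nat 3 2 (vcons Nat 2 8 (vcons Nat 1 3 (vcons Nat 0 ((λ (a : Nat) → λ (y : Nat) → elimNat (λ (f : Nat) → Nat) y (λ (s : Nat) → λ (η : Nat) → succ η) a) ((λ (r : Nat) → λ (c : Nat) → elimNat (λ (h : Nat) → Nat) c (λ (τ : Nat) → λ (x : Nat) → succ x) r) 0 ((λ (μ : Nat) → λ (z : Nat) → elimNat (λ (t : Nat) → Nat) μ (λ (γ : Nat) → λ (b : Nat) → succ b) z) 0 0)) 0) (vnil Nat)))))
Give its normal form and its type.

normal form:
  λ (l : (p : Nat) → Eq Nat 2 2) → λ (ε : Vec Nat 1) → vcons Nat 4 1 (vcons Nat 3 2 (vcons Nat 2 8 (vcons Nat 1 3 (vcons Nat 0 0 (vnil Nat)))))
inferred type:
  (l : (p : Nat) → Eq Nat 2 2) → (ε : Vec Nat 1) → Vec Nat 5
observation: the term reaches its normal form after 9 normal-order steps.


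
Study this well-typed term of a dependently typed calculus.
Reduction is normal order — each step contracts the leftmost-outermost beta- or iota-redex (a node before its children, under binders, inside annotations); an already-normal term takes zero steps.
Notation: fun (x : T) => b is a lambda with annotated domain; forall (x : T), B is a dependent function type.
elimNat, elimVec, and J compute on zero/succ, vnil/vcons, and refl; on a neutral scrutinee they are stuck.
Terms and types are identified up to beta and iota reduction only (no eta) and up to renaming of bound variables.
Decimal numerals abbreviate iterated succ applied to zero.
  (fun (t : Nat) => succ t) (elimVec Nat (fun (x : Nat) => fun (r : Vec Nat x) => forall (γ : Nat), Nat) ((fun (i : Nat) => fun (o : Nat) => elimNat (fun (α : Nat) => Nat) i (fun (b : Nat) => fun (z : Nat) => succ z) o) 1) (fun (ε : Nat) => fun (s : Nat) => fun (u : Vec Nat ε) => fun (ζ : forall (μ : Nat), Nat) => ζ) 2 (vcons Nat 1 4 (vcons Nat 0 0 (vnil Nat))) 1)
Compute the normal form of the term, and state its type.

normal form:
  3
type:
  Nat
observation: 18 normal-order steps normalize the term, beginning with a beta-redex.


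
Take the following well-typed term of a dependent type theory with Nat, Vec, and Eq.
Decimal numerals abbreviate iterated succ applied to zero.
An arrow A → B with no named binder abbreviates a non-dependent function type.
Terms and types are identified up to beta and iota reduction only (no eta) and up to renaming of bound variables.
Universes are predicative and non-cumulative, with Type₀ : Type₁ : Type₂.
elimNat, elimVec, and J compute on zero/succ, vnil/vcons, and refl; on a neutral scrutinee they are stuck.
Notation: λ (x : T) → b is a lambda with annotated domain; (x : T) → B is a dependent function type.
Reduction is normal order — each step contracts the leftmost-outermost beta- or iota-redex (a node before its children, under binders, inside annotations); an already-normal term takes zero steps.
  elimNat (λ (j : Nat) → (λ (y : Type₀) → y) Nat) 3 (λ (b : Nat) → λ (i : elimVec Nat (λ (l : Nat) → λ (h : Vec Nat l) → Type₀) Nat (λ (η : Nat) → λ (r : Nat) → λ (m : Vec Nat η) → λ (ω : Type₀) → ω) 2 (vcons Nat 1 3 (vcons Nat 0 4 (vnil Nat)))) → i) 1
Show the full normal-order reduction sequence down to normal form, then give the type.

normal-order reduction sequence:
  elimNat (λ (j : Nat) → (λ (y : Type₀) → y) Nat) 3 (λ (b : Nat) → λ (i : elimVec Nat (λ (l : Nat) → λ (h : Vec Nat l) → Type₀) Nat (λ (η : Nat) → λ (r : Nat) → λ (m : Vec Nat η) → λ (ω : Type₀) → ω) 2 (vcons Nat 1 3 (vcons Nat 0 4 (vnil Nat)))) → i) 1
  ~> (λ (j : Nat) → λ (y : elimVec Nat (λ (b : Nat) → λ (i : Vec Nat b) → Type₀) Nat (λ (l : Nat) → λ (h : Nat) → λ (η : Vec Nat l) → λ (r : Type₀) → r) 2 (vcons Nat 1 3 (vcons Nat 0 4 (vnil Nat)))) → y) 0 (elimNat (λ (m : Nat) → (λ (ω : Type₀) → ω) Nat) 3 (λ (ε : Nat) → λ (x : elimVec Nat (λ (u : Nat) → λ (μ : Vec Nat u) → Type₀) Nat (λ (s : Nat) → λ (ν : Nat) → λ (p : Vec Nat s) → λ (f : Type₀) → f) 2 (vcons Nat 1 3 (vcons Nat 0 4 (vnil Nat)))) → x) 0)
  ~> (λ (j : elimVec Nat (λ (y : Nat) → λ (b : Vec Nat y) → Type₀) Nat (λ (i : Nat) → λ (l : Nat) → λ (h : Vec Nat i) → λ (η : Type₀) → η) 2 (vcons Nat 1 3 (vcons Nat 0 4 (vnil Nat)))) → j) (elimNat (λ (r : Nat) → (λ (m : Type₀) → m) Nat) 3 (λ (ω : Nat) → λ (ε : elimVec Nat (λ (x : Nat) → λ (u : Vec Nat x) → Type₀) Nat (λ (μ : Nat) → λ (s : Nat) → λ (ν : Vec Nat μ) → λ (p : Type₀) → p) 2 (vcons Nat 1 3 (vcons Nat 0 4 (vnil Nat)))) → ε) 0)
  ~> elimNat (λ (j : Nat) → (λ (y : Type₀) → y) Nat) 3 (λ (b : Nat) → λ (i : elimVec Nat (λ (l : Nat) → λ (h : Vec Nat l) → Type₀) Nat (λ (η : Nat) → λ (r : Nat) → λ (m : Vec Nat η) → λ (ω : Type₀) → ω) 2 (vcons Nat 1 3 (vcons Nat 0 4 (vnil Nat)))) → i) 0
  ~> 3
the term's type:
  Nat


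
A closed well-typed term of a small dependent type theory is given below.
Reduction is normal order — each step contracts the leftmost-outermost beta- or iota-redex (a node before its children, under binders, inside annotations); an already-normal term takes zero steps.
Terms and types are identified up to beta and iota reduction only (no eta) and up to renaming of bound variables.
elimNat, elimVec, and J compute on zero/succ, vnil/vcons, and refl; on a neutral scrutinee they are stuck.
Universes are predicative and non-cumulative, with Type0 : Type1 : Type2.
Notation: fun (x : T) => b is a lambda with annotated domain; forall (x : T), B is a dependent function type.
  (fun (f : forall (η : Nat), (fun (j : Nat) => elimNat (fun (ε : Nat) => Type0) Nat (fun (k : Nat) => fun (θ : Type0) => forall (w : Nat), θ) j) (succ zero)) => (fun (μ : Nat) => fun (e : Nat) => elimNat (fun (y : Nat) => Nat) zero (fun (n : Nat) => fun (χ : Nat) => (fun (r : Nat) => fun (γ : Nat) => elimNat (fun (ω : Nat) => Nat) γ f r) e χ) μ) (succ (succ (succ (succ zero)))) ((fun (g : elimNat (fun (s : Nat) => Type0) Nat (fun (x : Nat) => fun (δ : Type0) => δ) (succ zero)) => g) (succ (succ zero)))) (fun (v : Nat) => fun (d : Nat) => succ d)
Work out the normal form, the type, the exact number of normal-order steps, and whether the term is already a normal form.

reduced normal form:
  succ (succ (succ (succ (succ (succ (succ (succ zero)))))))
the term's type:
  Nat
normal-order step count: 56
already normal: no
first redex: a beta-redex


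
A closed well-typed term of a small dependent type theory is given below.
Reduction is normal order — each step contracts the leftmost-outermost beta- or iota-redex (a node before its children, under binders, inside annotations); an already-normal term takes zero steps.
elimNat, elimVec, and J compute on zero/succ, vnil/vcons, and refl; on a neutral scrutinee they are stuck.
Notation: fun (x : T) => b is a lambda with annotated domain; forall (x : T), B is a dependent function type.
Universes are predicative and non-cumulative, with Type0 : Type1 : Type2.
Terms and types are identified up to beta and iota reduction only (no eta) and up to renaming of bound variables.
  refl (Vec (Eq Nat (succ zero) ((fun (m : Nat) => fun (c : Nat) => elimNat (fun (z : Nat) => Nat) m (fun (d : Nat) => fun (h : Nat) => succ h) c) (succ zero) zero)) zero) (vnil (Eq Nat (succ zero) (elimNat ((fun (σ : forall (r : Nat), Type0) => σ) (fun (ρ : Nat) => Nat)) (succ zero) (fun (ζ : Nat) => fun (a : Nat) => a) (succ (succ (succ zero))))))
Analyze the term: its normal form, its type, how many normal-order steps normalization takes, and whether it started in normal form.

reduced normal form:
  refl (Vec (Eq Nat (succ zero) (succ zero)) zero) (vnil (Eq Nat (succ zero) (succ zero)))
the term's type:
  Eq (Vec (Eq Nat (succ zero) (succ zero)) zero) (vnil (Eq Nat (succ zero) (succ zero))) (vnil (Eq Nat (succ zero) (succ zero)))
normal-order step count: 13
already normal: no
first redex: a beta-redex
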